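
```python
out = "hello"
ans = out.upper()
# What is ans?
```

Trace:
`out = "hello"` → out = 'hello'
`ans = out.upper()` → ans = 'HELLO'
So ans = 'HELLO'

Answer: 'HELLO'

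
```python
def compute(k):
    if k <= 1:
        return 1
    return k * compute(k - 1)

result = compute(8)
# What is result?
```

compute(8) = 8 * 7 * 6 * 5 * 4 * 3 * 2 * 1 = 40320

Answer: 40320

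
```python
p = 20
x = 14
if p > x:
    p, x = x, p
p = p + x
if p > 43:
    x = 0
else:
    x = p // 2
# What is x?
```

Trace:
`p = 20` → p = 20
`x = 14` → x = 14
`if p > x: ...` → p > x is True → p = 14; x = 20
`p = p + x` → p = 34
`if p > 43: ...` → p > 43 is False, take else branch → x = 17
So x = 17

Answer: 17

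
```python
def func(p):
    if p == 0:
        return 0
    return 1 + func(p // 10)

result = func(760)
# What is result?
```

Count of digits of 760: 3

Answer: 3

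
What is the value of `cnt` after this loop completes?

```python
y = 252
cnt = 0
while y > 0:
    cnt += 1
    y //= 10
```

Count digits by repeated division by 10
`cnt` takes the values: 0 → 1 → 2 → 3

Answer: 3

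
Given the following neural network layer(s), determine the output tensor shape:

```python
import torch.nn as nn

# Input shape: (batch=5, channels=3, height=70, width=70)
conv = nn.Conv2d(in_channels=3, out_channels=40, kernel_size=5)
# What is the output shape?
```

Input: (5, 3, 70, 70) -> Output: (5, 40, 66, 66)

Answer: (5, 40, 66, 66)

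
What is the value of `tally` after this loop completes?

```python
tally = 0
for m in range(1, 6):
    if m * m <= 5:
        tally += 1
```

Count numbers where m² ≤ 5
`tally` takes the values: 0 → 1 → 2

Answer: 2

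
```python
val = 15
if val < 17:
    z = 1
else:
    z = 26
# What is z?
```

Trace:
`val = 15` → val = 15
`if val < 17: ...` → val < 17 is True → z = 1
So z = 1

Answer: 1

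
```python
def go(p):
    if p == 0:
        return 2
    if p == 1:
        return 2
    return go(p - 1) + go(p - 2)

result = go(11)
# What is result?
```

Build up from base cases: go(0)=2, go(1)=2, go(2)=4, go(3)=6, go(4)=10, go(5)=16, go(6)=26, ..., go(11)=288

Answer: 288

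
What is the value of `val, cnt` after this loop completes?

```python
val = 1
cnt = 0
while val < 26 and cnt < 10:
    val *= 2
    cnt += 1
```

Double until >= 26 or 10 iterations
`val, cnt` takes the values: (1, 0) → (2, 0) → (2, 1) → (4, 1) → (4, 2) → (8, 2) → (8, 3) → (16, 3) → (16, 4) → (32, 4) → (32, 5)

Answer: 32, 5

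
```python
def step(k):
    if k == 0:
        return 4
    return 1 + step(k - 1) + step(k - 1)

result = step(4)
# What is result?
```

step(k) = 1 + 2·step(k-1), step(0)=4. Closed form: (4+1)·2^4 - 1 = 79.

Answer: 79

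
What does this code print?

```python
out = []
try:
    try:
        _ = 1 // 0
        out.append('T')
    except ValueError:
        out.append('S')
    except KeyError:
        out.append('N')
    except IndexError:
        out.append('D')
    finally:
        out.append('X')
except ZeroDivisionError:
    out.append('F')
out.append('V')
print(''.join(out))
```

Execution trace: 'X' (finally) → 'F' (outer except ZeroDivisionError) → 'V' (after the try/except). Output: XFV

Answer: XFV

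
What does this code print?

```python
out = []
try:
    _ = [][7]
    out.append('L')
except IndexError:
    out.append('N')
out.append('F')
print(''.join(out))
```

Execution trace: 'N' (except IndexError) → 'F' (after the try/except). Output: NF

Answer: NF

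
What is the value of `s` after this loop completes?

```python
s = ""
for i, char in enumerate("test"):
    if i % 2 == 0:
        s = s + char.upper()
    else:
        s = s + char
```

Uppercase even positions in 'test'
`s` takes the values: "" → "T" → "Te" → "TeS" → "TeSt"

Answer: "TeSt"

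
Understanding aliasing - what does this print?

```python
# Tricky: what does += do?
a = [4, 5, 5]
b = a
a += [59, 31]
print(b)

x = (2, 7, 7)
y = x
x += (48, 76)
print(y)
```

Key concept: += behavior differs for mutable vs immutable.
Step by step:
`a = [4, 5, 5]` → a = [4, 5, 5]
`b = a` → b = [4, 5, 5] (same object as a)
`a += [59, 31]` → a = [4, 5, 5, 59, 31] (same object as b); b = [4, 5, 5, 59, 31] (same object as a)
`print(b)` → prints [4, 5, 5, 59, 31]
`x = (2, 7, 7)` → x = (2, 7, 7)
`y = x` → y = (2, 7, 7)
`x += (48, 76)` → x = (2, 7, 7, 48, 76)
`print(y)` → prints (2, 7, 7)

Answer:
[4, 5, 5, 59, 31]
(2, 7, 7)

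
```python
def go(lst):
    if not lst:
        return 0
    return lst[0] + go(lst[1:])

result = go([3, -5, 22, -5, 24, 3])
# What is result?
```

3 + (-5) + 22 + (-5) + 24 + 3 + 0 = 42

Answer: 42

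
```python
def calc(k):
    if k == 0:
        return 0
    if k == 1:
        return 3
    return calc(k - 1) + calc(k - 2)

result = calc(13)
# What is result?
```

Build up from base cases: calc(0)=0, calc(1)=3, calc(2)=3, calc(3)=6, calc(4)=9, calc(5)=15, calc(6)=24, ..., calc(13)=699

Answer: 699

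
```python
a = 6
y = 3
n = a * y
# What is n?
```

Trace:
`a = 6` → a = 6
`y = 3` → y = 3
`n = a * y` → n = 18
So n = 18

Answer: 18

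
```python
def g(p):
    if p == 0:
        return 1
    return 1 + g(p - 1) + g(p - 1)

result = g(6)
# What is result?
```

g(p) = 1 + 2·g(p-1), g(0)=1. Closed form: (1+1)·2^6 - 1 = 127.

Answer: 127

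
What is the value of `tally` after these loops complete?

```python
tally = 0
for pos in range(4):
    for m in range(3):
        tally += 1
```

4 * 3 = 12
`tally` takes the values: 0 → 1 → 2 → 3 → 4 → 5 → 6 → 7 → 8 → 9 → 10 → 11 → 12

Answer: 12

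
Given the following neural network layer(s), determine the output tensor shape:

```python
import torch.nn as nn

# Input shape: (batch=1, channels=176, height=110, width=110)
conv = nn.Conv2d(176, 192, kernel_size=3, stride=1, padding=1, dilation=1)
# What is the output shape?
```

Input: (1, 176, 110, 110) -> Output: (1, 192, 110, 110)

Answer: (1, 192, 110, 110)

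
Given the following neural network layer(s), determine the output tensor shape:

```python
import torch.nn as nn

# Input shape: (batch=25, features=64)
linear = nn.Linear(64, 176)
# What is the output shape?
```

Input: (25, 64) -> Output: (25, 176)

Answer: (25, 176)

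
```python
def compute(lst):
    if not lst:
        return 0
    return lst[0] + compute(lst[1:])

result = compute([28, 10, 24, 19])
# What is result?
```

28 + 10 + 24 + 19 + 0 = 81

Answer: 81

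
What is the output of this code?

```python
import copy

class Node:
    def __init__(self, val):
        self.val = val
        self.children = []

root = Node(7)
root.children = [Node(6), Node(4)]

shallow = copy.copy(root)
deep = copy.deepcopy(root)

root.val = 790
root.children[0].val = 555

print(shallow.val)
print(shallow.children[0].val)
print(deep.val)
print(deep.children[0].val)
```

Key concept: deep copy with custom objects.
Step by step:
`root = Node(7)` → root = Node(val=7, children=[])
`root.children = [Node(6), Node(4)]` → root = Node(val=7, children=[Node(val=6, children=[]), Node(val=4, children=[])])
`shallow = copy.copy(root)` → shallow = Node(val=7, children=[Node(val=6, children=[]), Node(val=4, children=[])])
`deep = copy.deepcopy(root)` → deep = Node(val=7, children=[Node(val=6, children=[]), Node(val=4, children=[])])
`root.val = 790` → root = Node(val=790, children=[Node(val=6, children=[]), Node(val=4, children=[])])
`root.children[0].val = 555` → root = Node(val=790, children=[Node(val=555, children=[]), Node(val=4, children=[])]); shallow = Node(val=7, children=[Node(val=555, children=[]), Node(val=4, children=[])])
`print(shallow.val)` → prints 7
`print(shallow.children[0].val)` → prints 555
`print(deep.val)` → prints 7
`print(deep.children[0].val)` → prints 6

Answer:
7
555
7
6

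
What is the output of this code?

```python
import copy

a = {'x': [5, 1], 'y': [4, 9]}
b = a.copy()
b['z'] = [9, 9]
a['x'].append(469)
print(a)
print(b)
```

Key concept: shallow copy of dict with mutable values.
Step by step:
`a = {'x': [5, 1], 'y': [4, 9]}` → a = {'x': [5, 1], 'y': [4, 9]}
`b = a.copy()` → b = {'x': [5, 1], 'y': [4, 9]}
`b['z'] = [9, 9]` → b = {'x': [5, 1], 'y': [4, 9], 'z': [9, 9]}
`a['x'].append(469)` → a = {'x': [5, 1, 469], 'y': [4, 9]}; b = {'x': [5, 1, 469], 'y': [4, 9], 'z': [9, 9]}
`print(a)` → prints {'x': [5, 1, 469], 'y': [4, 9]}
`print(b)` → prints {'x': [5, 1, 469], 'y': [4, 9], 'z': [9, 9]}

Answer:
{'x': [5, 1, 469], 'y': [4, 9]}
{'x': [5, 1, 469], 'y': [4, 9], 'z': [9, 9]}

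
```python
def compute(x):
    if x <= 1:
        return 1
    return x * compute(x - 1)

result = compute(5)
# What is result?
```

compute(5) = 5 * 4 * 3 * 2 * 1 = 120

Answer: 120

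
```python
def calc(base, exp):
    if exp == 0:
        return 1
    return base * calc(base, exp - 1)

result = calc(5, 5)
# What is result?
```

calc(5, 5) = 5 * 5 * 5 * 5 * 5 = 3125

Answer: 3125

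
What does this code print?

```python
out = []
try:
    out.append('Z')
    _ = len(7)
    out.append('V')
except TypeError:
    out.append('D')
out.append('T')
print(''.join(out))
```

Execution trace: 'Z' (try body) → 'D' (except TypeError) → 'T' (after the try/except). Output: ZDT

Answer: ZDT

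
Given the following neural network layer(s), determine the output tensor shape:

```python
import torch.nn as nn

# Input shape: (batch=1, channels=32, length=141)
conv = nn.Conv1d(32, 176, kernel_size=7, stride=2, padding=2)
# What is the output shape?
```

Input: (1, 32, 141) -> Output: (1, 176, 70)

Answer: (1, 176, 70)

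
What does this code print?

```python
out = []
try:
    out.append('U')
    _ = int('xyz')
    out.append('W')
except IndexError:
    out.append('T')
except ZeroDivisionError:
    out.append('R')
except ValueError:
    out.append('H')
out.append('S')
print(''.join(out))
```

Execution trace: 'U' (try body) → 'H' (except ValueError) → 'S' (after the try/except). Output: UHS

Answer: UHS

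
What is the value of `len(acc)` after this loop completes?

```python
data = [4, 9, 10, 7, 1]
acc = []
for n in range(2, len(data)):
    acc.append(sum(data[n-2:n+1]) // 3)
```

Number of 3-element averages
`acc` takes the values: [] → [7] → [7, 8] → [7, 8, 6]
So `len(acc)` = 3

Answer: 3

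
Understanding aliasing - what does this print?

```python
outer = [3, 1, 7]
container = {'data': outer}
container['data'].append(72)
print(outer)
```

Key concept: dict holds reference to list.
Step by step:
`outer = [3, 1, 7]` → outer = [3, 1, 7]
`container = {'data': outer}` → container = {'data': [3, 1, 7]}
`container['data'].append(72)` → outer = [3, 1, 7, 72]; container = {'data': [3, 1, 7, 72]}
`print(outer)` → prints [3, 1, 7, 72]

Answer: [3, 1, 7, 72]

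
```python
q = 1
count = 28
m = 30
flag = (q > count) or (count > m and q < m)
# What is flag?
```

Trace:
`q = 1` → q = 1
`count = 28` → count = 28
`m = 30` → m = 30
`flag = (q > count) or (count > m and q < m)` → flag = False
So flag = False

Answer: False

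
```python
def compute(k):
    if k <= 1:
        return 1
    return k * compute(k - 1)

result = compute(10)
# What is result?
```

compute(10) = 10 * 9 * 8 * 7 * 6 * 5 * 4 * 3 * 2 * 1 = 3628800

Answer: 3628800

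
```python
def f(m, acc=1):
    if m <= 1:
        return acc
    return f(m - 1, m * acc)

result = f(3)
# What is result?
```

Accumulator trace (n, acc): (3, 1) -> (2, 3) -> (1, 6) -> return 6

Answer: 6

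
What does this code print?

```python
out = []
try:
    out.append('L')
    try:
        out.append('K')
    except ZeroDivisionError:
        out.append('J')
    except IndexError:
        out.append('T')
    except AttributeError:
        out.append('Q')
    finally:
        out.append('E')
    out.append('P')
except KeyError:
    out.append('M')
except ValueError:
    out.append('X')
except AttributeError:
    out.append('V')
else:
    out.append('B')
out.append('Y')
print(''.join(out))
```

Execution trace: 'L' (try body) → 'K' (inner try body, no exception) → 'E' (inner finally) → 'P' (try body, no exception) → 'B' (else) → 'Y' (after the try/except). Output: LKEPBY

Answer: LKEPBY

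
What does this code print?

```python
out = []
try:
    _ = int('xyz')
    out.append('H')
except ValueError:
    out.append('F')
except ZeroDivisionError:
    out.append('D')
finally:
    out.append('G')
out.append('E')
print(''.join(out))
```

Execution trace: 'F' (except ValueError) → 'G' (finally) → 'E' (after the try/except). Output: FGE

Answer: FGE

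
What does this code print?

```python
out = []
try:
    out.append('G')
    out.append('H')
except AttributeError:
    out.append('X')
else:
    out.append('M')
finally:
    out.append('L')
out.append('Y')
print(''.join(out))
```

Execution trace: 'G' (try body) → 'H' (try body, no exception) → 'M' (else) → 'L' (finally) → 'Y' (after the try/except). Output: GHMLY

Answer: GHMLY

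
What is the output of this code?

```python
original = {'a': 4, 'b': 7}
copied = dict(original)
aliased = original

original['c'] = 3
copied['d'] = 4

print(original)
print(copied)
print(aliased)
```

Key concept: dict() creates copy, assignment creates alias.
Step by step:
`original = {'a': 4, 'b': 7}` → original = {'a': 4, 'b': 7}
`copied = dict(original)` → copied = {'a': 4, 'b': 7}
`aliased = original` → aliased = {'a': 4, 'b': 7} (same object as original)
`original['c'] = 3` → original = {'a': 4, 'b': 7, 'c': 3} (same object as aliased); aliased = {'a': 4, 'b': 7, 'c': 3} (same object as original)
`copied['d'] = 4` → copied = {'a': 4, 'b': 7, 'd': 4}
`print(original)` → prints {'a': 4, 'b': 7, 'c': 3}
`print(copied)` → prints {'a': 4, 'b': 7, 'd': 4}
`print(aliased)` → prints {'a': 4, 'b': 7, 'c': 3}

Answer:
{'a': 4, 'b': 7, 'c': 3}
{'a': 4, 'b': 7, 'd': 4}
{'a': 4, 'b': 7, 'c': 3}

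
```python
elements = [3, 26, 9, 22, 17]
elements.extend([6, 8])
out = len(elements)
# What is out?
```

Trace:
`elements = [3, 26, 9, 22, 17]` → elements = [3, 26, 9, 22, 17]
`elements.extend([6, 8])` → elements = [3, 26, 9, 22, 17, 6, 8]
`out = len(elements)` → out = 7
So out = 7

Answer: 7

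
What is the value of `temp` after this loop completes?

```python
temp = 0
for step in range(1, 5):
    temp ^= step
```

XOR of 1 to 4
`temp` takes the values: 0 → 1 → 3 → 0 → 4

Answer: 4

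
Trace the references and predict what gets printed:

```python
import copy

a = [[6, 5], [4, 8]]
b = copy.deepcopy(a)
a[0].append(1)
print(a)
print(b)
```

Key concept: deep copy is fully independent.
Step by step:
`a = [[6, 5], [4, 8]]` → a = [[6, 5], [4, 8]]
`b = copy.deepcopy(a)` → b = [[6, 5], [4, 8]]
`a[0].append(1)` → a = [[6, 5, 1], [4, 8]]
`print(a)` → prints [[6, 5, 1], [4, 8]]
`print(b)` → prints [[6, 5], [4, 8]]

Answer:
[[6, 5, 1], [4, 8]]
[[6, 5], [4, 8]]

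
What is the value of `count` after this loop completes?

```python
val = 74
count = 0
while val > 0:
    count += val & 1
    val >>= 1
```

Count set bits in 74 (binary: 0b1001010)
`count` takes the values: 0 → 1 → 2 → 3

Answer: 3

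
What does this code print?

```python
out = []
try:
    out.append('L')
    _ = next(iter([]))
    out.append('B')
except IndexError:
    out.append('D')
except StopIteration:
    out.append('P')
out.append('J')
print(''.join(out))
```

Execution trace: 'L' (try body) → 'P' (except StopIteration) → 'J' (after the try/except). Output: LPJ

Answer: LPJ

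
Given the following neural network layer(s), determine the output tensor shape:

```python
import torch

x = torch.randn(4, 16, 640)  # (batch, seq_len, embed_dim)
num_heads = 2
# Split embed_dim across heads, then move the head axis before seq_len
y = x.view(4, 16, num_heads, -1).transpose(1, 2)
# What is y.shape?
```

Input: (4, 16, 640) -> head_dim = 640 // 2 = 320; after view: (4, 16, 2, 320) -> after transpose(1, 2): (4, 2, 16, 320) -> Output: (4, 2, 16, 320)

Answer: (4, 2, 16, 320)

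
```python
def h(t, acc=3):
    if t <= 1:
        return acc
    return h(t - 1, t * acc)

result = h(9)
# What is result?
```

Accumulator trace (n, acc): (9, 3) -> (8, 27) -> (7, 216) -> (6, 1512) -> (5, 9072) -> (4, 45360) -> (3, 181440) -> (2, 544320) -> (1, 1088640) -> return 1088640

Answer: 1088640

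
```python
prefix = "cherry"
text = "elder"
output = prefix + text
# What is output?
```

Trace:
`prefix = "cherry"` → prefix = 'cherry'
`text = "elder"` → text = 'elder'
`output = prefix + text` → output = 'cherryelder'
So output = 'cherryelder'

Answer: 'cherryelder'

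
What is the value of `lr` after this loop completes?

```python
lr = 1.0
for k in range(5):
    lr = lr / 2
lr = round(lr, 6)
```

Halving LR 5 times: 1 / 2^5
`lr` takes the values: 1.0 → 0.5 → 0.25 → 0.125 → 0.0625 → 0.03125

Answer: 0.03125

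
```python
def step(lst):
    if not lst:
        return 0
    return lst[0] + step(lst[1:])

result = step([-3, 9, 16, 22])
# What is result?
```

(-3) + 9 + 16 + 22 + 0 = 44

Answer: 44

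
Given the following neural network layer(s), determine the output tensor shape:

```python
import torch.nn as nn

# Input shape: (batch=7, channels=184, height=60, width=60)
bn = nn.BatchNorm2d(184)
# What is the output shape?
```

Input: (7, 184, 60, 60) -> Output: (7, 184, 60, 60)

Answer: (7, 184, 60, 60)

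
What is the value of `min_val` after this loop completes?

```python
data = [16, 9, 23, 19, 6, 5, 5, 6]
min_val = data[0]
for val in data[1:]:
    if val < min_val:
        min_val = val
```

Minimum of [16, 9, 23, 19, 6, 5, 5, 6]
`min_val` takes the values: 16 → 9 → 6 → 5

Answer: 5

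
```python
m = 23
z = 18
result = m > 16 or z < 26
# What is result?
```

Trace:
`m = 23` → m = 23
`z = 18` → z = 18
`result = m > 16 or z < 26` → result = True
So result = True

Answer: True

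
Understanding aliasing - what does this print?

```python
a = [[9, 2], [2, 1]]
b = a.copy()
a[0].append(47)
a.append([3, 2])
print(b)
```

Key concept: shallow copy with nested lists.
Step by step:
`a = [[9, 2], [2, 1]]` → a = [[9, 2], [2, 1]]
`b = a.copy()` → b = [[9, 2], [2, 1]]
`a[0].append(47)` → a = [[9, 2, 47], [2, 1]]; b = [[9, 2, 47], [2, 1]]
`a.append([3, 2])` → a = [[9, 2, 47], [2, 1], [3, 2]]
`print(b)` → prints [[9, 2, 47], [2, 1]]

Answer: [[9, 2, 47], [2, 1]]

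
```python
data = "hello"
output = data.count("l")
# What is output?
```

Trace:
`data = "hello"` → data = 'hello'
`output = data.count("l")` → output = 2
So output = 2

Answer: 2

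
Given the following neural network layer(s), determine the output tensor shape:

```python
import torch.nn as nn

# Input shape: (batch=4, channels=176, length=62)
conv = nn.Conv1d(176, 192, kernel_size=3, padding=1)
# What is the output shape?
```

Input: (4, 176, 62) -> Output: (4, 192, 62)

Answer: (4, 192, 62)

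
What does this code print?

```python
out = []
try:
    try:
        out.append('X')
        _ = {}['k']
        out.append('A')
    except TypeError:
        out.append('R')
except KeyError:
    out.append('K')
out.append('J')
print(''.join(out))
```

Execution trace: 'X' (inner try body) → 'K' (outer except KeyError) → 'J' (after the try/except). Output: XKJ

Answer: XKJ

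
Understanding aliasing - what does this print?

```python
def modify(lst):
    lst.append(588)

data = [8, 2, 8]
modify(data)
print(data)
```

Key concept: function modifies passed list.
Step by step:
`data = [8, 2, 8]` → data = [8, 2, 8]
`modify(data)` → data = [8, 2, 8, 588]
`print(data)` → prints [8, 2, 8, 588]

Answer: [8, 2, 8, 588]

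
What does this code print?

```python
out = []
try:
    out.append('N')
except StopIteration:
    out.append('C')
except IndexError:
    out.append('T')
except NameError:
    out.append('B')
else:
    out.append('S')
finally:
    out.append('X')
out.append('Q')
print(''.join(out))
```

Execution trace: 'N' (try body, no exception) → 'S' (else) → 'X' (finally) → 'Q' (after the try/except). Output: NSXQ

Answer: NSXQ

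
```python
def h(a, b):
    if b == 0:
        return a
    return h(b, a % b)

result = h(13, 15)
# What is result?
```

h(13, 15) -> h(15, 13) -> h(13, 2) -> h(2, 1) -> h(1, 0) -> 1

Answer: 1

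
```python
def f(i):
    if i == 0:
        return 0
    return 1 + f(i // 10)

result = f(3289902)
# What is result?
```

Count of digits of 3289902: 7

Answer: 7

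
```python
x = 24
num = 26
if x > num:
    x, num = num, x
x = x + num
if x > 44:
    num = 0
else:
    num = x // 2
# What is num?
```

Trace:
`x = 24` → x = 24
`num = 26` → num = 26
`if x > num: ...` → x > num is False → no variable changes
`x = x + num` → x = 50
`if x > 44: ...` → x > 44 is True → num = 0
So num = 0

Answer: 0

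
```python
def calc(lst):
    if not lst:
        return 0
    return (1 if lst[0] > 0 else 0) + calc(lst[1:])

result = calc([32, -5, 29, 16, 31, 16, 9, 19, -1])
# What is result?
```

Count of positive elements in [32, -5, 29, 16, 31, 16, 9, 19, -1] = 7

Answer: 7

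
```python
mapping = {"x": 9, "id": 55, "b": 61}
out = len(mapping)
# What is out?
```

Trace:
`mapping = {"x": 9, "id": 55, "b": 61}` → mapping = {'x': 9, 'id': 55, 'b': 61}
`out = len(mapping)` → out = 3
So out = 3

Answer: 3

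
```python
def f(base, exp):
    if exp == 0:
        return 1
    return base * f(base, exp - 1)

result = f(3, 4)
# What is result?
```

f(3, 4) = 3 * 3 * 3 * 3 = 81

Answer: 81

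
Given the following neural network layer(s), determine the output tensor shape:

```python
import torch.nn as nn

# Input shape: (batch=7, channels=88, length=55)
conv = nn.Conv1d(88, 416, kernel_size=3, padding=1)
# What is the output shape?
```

Input: (7, 88, 55) -> Output: (7, 416, 55)

Answer: (7, 416, 55)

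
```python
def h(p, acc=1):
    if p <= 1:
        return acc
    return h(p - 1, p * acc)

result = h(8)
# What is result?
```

Accumulator trace (n, acc): (8, 1) -> (7, 8) -> (6, 56) -> (5, 336) -> (4, 1680) -> (3, 6720) -> (2, 20160) -> (1, 40320) -> return 40320

Answer: 40320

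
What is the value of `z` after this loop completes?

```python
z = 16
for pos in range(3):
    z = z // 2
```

Halve 3 times: 16 // 2^3 = 2
`z` takes the values: 16 → 8 → 4 → 2

Answer: 2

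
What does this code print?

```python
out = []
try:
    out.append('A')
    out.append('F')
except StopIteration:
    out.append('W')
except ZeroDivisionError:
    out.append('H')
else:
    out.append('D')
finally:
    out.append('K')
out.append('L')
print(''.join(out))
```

Execution trace: 'A' (try body) → 'F' (try body, no exception) → 'D' (else) → 'K' (finally) → 'L' (after the try/except). Output: AFDKL

Answer: AFDKL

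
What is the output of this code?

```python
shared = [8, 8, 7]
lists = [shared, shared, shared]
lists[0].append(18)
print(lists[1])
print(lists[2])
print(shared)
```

Key concept: list of same reference.
Step by step:
`shared = [8, 8, 7]` → shared = [8, 8, 7]
`lists = [shared, shared, shared]` → lists = [[8, 8, 7], [8, 8, 7], [8, 8, 7]]
`lists[0].append(18)` → shared = [8, 8, 7, 18]; lists = [[8, 8, 7, 18], [8, 8, 7, 18], [8, 8, 7, 18]]
`print(lists[1])` → prints [8, 8, 7, 18]
`print(lists[2])` → prints [8, 8, 7, 18]
`print(shared)` → prints [8, 8, 7, 18]

Answer:
[8, 8, 7, 18]
[8, 8, 7, 18]
[8, 8, 7, 18]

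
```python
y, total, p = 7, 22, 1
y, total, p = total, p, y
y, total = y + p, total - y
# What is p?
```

Trace:
`y, total, p = 7, 22, 1` → y = 7; total = 22; p = 1
`y, total, p = total, p, y` → y = 22; total = 1; p = 7
`y, total = y + p, total - y` → y = 29; total = -21
So p = 7

Answer: 7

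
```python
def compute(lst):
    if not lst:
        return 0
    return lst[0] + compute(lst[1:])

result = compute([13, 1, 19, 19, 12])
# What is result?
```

13 + 1 + 19 + 19 + 12 + 0 = 64

Answer: 64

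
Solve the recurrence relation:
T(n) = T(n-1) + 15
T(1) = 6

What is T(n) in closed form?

Unrolling: T(n) = T(1) + 15·(n-1) = 6 + 15(n-1) = 15n - 9.

Answer: T(n) = 15n - 9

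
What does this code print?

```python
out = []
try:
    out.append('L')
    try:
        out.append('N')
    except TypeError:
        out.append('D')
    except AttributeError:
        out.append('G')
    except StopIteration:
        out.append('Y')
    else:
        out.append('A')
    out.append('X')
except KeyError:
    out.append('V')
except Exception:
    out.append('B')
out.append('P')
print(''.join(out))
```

Execution trace: 'L' (try body) → 'N' (inner try body, no exception) → 'A' (inner else) → 'X' (try body, no exception) → 'P' (after the try/except). Output: LNAXP

Answer: LNAXP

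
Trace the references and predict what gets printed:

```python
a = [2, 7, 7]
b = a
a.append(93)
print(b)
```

Key concept: basic list aliasing.
Step by step:
`a = [2, 7, 7]` → a = [2, 7, 7]
`b = a` → b = [2, 7, 7] (same object as a)
`a.append(93)` → a = [2, 7, 7, 93] (same object as b); b = [2, 7, 7, 93] (same object as a)
`print(b)` → prints [2, 7, 7, 93]

Answer: [2, 7, 7, 93]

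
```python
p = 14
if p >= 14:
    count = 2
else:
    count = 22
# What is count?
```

Trace:
`p = 14` → p = 14
`if p >= 14: ...` → p >= 14 is True → count = 2
So count = 2

Answer: 2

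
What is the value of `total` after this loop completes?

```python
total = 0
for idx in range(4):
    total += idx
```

Sum of 0 to 3 = 6
`total` takes the values: 0 → 1 → 3 → 6

Answer: 6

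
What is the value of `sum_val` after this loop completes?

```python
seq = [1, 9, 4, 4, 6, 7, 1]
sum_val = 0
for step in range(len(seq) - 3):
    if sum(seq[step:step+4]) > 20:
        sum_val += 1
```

Count windows with sum > 20
`sum_val` takes the values: 0 → 1 → 2

Answer: 2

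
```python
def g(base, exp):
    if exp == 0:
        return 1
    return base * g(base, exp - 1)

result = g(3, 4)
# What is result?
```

g(3, 4) = 3 * 3 * 3 * 3 = 81

Answer: 81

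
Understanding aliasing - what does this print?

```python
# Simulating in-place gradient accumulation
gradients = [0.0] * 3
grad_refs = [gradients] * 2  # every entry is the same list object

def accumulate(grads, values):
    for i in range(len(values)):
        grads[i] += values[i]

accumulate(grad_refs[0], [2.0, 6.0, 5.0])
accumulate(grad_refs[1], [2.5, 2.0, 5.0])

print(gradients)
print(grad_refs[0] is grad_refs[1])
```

Key concept: gradient accumulation aliasing.
Step by step:
`gradients = [0.0] * 3` → gradients = [0.0, 0.0, 0.0]
`grad_refs = [gradients] * 2` → grad_refs = [[0.0, 0.0, 0.0], [0.0, 0.0, 0.0]]
`accumulate(grad_refs[0], [2.0, 6.0, 5.0])` → gradients = [2.0, 6.0, 5.0]; grad_refs = [[2.0, 6.0, 5.0], [2.0, 6.0, 5.0]]
`accumulate(grad_refs[1], [2.5, 2.0, 5.0])` → gradients = [4.5, 8.0, 10.0]; grad_refs = [[4.5, 8.0, 10.0], [4.5, 8.0, 10.0]]
`print(gradients)` → prints [4.5, 8.0, 10.0]
`print(grad_refs[0] is grad_refs[1])` → prints True

Answer:
[4.5, 8.0, 10.0]
True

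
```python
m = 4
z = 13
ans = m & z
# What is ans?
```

Trace:
`m = 4` → m = 4
`z = 13` → z = 13
`ans = m & z` → ans = 4
So ans = 4

Answer: 4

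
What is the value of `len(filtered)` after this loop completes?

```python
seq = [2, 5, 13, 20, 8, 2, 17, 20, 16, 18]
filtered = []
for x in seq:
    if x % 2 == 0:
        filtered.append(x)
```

Count even numbers in [2, 5, 13, 20, 8, 2, 17, 20, 16, 18]
`filtered` takes the values: [] → [2] → [2, 20] → [2, 20, 8] → [2, 20, 8, 2] → [2, 20, 8, 2, 20] → [2, 20, 8, 2, 20, 16] → [2, 20, 8, 2, 20, 16, 18]
So `len(filtered)` = 7

Answer: 7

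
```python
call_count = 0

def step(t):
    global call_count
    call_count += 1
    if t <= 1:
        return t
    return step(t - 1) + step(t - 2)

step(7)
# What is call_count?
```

Calls(t) = 1 + Calls(t-1) + Calls(t-2); Calls(0)=Calls(1)=1. For t=7 this gives 41.

Answer: 41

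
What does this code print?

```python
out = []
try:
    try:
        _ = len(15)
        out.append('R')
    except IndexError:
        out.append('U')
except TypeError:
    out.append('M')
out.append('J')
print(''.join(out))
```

Execution trace: 'M' (outer except TypeError) → 'J' (after the try/except). Output: MJ

Answer: MJ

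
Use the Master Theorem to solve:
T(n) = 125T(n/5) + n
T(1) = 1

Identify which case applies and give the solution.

a=125, b=5, f(n)=n. log_5(125) = 3. Since c=1 < 3, Case 1 applies: T(n) = Θ(n^log_b(a)) = O(n^3).

Answer: O(n^3) - Case 1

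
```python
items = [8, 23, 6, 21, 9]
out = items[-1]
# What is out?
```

Trace:
`items = [8, 23, 6, 21, 9]` → items = [8, 23, 6, 21, 9]
`out = items[-1]` → out = 9
So out = 9

Answer: 9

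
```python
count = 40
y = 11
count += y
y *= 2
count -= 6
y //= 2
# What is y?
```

Trace:
`count = 40` → count = 40
`y = 11` → y = 11
`count += y` → count = 51
`y *= 2` → y = 22
`count -= 6` → count = 45
`y //= 2` → y = 11
So y = 11

Answer: 11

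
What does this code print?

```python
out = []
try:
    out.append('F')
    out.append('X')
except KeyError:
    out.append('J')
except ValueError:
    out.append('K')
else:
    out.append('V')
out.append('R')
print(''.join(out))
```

Execution trace: 'F' (try body) → 'X' (try body, no exception) → 'V' (else) → 'R' (after the try/except). Output: FXVR

Answer: FXVR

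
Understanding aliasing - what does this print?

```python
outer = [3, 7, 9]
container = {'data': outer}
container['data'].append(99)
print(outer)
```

Key concept: dict holds reference to list.
Step by step:
`outer = [3, 7, 9]` → outer = [3, 7, 9]
`container = {'data': outer}` → container = {'data': [3, 7, 9]}
`container['data'].append(99)` → outer = [3, 7, 9, 99]; container = {'data': [3, 7, 9, 99]}
`print(outer)` → prints [3, 7, 9, 99]

Answer: [3, 7, 9, 99]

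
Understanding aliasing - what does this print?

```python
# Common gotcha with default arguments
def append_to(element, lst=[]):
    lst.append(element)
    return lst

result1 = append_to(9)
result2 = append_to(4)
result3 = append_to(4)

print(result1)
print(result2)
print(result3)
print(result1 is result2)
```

Key concept: mutable default argument gotcha.
Step by step:
`result1 = append_to(9)` → result1 = [9]
`result2 = append_to(4)` → result1 = [9, 4] (same object as result2); result2 = [9, 4] (same object as result1)
`result3 = append_to(4)` → result1 = [9, 4, 4] (same object as result2, result3); result2 = [9, 4, 4] (same object as result1, result3); result3 = [9, 4, 4] (same object as result1, result2)
`print(result1)` → prints [9, 4, 4]
`print(result2)` → prints [9, 4, 4]
`print(result3)` → prints [9, 4, 4]
`print(result1 is result2)` → prints True

Answer:
[9, 4, 4]
[9, 4, 4]
[9, 4, 4]
True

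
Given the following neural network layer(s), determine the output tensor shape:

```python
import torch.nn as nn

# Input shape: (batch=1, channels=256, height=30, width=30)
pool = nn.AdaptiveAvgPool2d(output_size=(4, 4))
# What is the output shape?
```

Input: (1, 256, 30, 30) -> Output: (1, 256, 4, 4)

Answer: (1, 256, 4, 4)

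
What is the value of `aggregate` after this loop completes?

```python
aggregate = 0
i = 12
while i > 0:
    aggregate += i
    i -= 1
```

Sum 12 down to 1
`aggregate` takes the values: 0 → 12 → 23 → 33 → 42 → 50 → 57 → 63 → 68 → 72 → 75 → 77 → 78

Answer: 78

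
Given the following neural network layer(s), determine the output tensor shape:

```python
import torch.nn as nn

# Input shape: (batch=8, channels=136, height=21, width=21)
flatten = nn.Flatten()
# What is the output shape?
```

Input: (8, 136, 21, 21) -> Output: (8, 59976)

Answer: (8, 59976)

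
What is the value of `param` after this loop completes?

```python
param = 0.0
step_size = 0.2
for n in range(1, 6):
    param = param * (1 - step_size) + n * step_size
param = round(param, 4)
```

Moving average with lr=0.2
`param` takes the values: 0.0 → 0.2 → 0.56 → 1.048 → 1.6384 → 2.31072 → 2.3107

Answer: 2.3107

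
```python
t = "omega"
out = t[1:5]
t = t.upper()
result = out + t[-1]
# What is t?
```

Trace:
`t = "omega"` → t = 'omega'
`out = t[1:5]` → out = 'mega'
`t = t.upper()` → t = 'OMEGA'
`result = out + t[-1]` → result = 'megaA'
So t = 'OMEGA'

Answer: 'OMEGA'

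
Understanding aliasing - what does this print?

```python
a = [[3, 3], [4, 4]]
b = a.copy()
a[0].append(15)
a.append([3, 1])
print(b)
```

Key concept: shallow copy with nested lists.
Step by step:
`a = [[3, 3], [4, 4]]` → a = [[3, 3], [4, 4]]
`b = a.copy()` → b = [[3, 3], [4, 4]]
`a[0].append(15)` → a = [[3, 3, 15], [4, 4]]; b = [[3, 3, 15], [4, 4]]
`a.append([3, 1])` → a = [[3, 3, 15], [4, 4], [3, 1]]
`print(b)` → prints [[3, 3, 15], [4, 4]]

Answer: [[3, 3, 15], [4, 4]]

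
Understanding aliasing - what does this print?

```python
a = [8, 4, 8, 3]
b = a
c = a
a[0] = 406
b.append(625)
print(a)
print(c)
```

Key concept: multiple aliases.
Step by step:
`a = [8, 4, 8, 3]` → a = [8, 4, 8, 3]
`b = a` → b = [8, 4, 8, 3] (same object as a)
`c = a` → c = [8, 4, 8, 3] (same object as a, b)
`a[0] = 406` → a = [406, 4, 8, 3] (same object as b, c); b = [406, 4, 8, 3] (same object as a, c); c = [406, 4, 8, 3] (same object as a, b)
`b.append(625)` → a = [406, 4, 8, 3, 625] (same object as b, c); b = [406, 4, 8, 3, 625] (same object as a, c); c = [406, 4, 8, 3, 625] (same object as a, b)
`print(a)` → prints [406, 4, 8, 3, 625]
`print(c)` → prints [406, 4, 8, 3, 625]

Answer:
[406, 4, 8, 3, 625]
[406, 4, 8, 3, 625]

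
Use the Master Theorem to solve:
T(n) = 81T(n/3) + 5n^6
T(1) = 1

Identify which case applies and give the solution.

a=81, b=3, f(n)=5n^6. log_3(81) = 4. Since c=6 > 4 and the regularity condition holds (81(n/3)^6 = (81/3^6)n^6 with 81/3^6 < 1), Case 3 applies: T(n) = Θ(f(n)) = O(n^6).

Answer: O(n^6) - Case 3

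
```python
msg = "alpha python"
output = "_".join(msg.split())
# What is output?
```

Trace:
`msg = "alpha python"` → msg = 'alpha python'
`output = "_".join(msg.split())` → output = 'alpha_python'
So output = 'alpha_python'

Answer: 'alpha_python'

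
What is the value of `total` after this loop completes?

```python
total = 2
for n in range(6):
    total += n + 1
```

Start at 2, add 1 to 6 = 23
`total` takes the values: 2 → 3 → 5 → 8 → 12 → 17 → 23

Answer: 23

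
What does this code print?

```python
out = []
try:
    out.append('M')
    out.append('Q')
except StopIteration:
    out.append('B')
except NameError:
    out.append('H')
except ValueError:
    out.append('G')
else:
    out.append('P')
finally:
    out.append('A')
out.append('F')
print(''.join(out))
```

Execution trace: 'M' (try body) → 'Q' (try body, no exception) → 'P' (else) → 'A' (finally) → 'F' (after the try/except). Output: MQPAF

Answer: MQPAF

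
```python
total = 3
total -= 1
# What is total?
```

Trace:
`total = 3` → total = 3
`total -= 1` → total = 2
So total = 2

Answer: 2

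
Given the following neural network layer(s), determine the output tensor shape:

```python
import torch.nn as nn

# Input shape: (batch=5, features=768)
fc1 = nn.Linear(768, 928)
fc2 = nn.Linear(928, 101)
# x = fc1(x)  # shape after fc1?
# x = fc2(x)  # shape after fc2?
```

Input: (5, 768) -> after fc1: (5, 928) -> Output: (5, 101)

Answer: (5, 101)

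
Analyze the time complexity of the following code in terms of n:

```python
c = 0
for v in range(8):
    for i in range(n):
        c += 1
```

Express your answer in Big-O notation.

Each loop level contributes: 1 × n. Multiplying the contributions gives O(n).

Answer: O(n)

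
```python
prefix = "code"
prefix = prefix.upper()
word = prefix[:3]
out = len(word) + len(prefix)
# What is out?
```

Trace:
`prefix = "code"` → prefix = 'code'
`prefix = prefix.upper()` → prefix = 'CODE'
`word = prefix[:3]` → word = 'COD'
`out = len(word) + len(prefix)` → out = 7
So out = 7

Answer: 7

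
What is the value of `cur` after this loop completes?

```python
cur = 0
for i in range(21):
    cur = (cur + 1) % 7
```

Increment mod 7, 21 times = 0
`cur` takes the values: 0 → 1 → 2 → 3 → 4 → 5 → 6 → 0 → 1 → 2 → 3 → 4 → 5 → 6 → 0 → 1 → 2 → 3 → 4 → 5 → 6 → 0

Answer: 0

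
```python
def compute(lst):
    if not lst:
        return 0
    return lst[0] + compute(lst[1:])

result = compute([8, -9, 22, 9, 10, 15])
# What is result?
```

8 + (-9) + 22 + 9 + 10 + 15 + 0 = 55

Answer: 55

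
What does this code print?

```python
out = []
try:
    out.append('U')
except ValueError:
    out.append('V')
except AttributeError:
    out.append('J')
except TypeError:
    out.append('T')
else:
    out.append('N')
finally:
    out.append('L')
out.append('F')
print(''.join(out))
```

Execution trace: 'U' (try body, no exception) → 'N' (else) → 'L' (finally) → 'F' (after the try/except). Output: UNLF

Answer: UNLF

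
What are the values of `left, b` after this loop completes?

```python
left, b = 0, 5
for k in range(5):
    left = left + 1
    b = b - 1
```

left goes 0→5, b goes 5→0
`left, b` takes the values: (0, 5) → (1, 5) → (1, 4) → (2, 4) → (2, 3) → (3, 3) → (3, 2) → (4, 2) → (4, 1) → (5, 1) → (5, 0)

Answer: 5, 0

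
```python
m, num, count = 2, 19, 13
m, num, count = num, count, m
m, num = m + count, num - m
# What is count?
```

Trace:
`m, num, count = 2, 19, 13` → m = 2; num = 19; count = 13
`m, num, count = num, count, m` → m = 19; num = 13; count = 2
`m, num = m + count, num - m` → m = 21; num = -6
So count = 2

Answer: 2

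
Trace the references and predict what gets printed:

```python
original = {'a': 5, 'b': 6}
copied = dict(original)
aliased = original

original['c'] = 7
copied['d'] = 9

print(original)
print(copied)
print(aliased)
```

Key concept: dict() creates copy, assignment creates alias.
Step by step:
`original = {'a': 5, 'b': 6}` → original = {'a': 5, 'b': 6}
`copied = dict(original)` → copied = {'a': 5, 'b': 6}
`aliased = original` → aliased = {'a': 5, 'b': 6} (same object as original)
`original['c'] = 7` → original = {'a': 5, 'b': 6, 'c': 7} (same object as aliased); aliased = {'a': 5, 'b': 6, 'c': 7} (same object as original)
`copied['d'] = 9` → copied = {'a': 5, 'b': 6, 'd': 9}
`print(original)` → prints {'a': 5, 'b': 6, 'c': 7}
`print(copied)` → prints {'a': 5, 'b': 6, 'd': 9}
`print(aliased)` → prints {'a': 5, 'b': 6, 'c': 7}

Answer:
{'a': 5, 'b': 6, 'c': 7}
{'a': 5, 'b': 6, 'd': 9}
{'a': 5, 'b': 6, 'c': 7}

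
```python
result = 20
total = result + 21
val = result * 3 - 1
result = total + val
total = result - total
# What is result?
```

Trace:
`result = 20` → result = 20
`total = result + 21` → total = 41
`val = result * 3 - 1` → val = 59
`result = total + val` → result = 100
`total = result - total` → total = 59
So result = 100

Answer: 100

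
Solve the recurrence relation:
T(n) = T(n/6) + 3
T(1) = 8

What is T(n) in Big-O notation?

Each step divides n by 6 and adds 3. After log_6(n) steps we reach T(1)=8. So T(n) = 3·log_6(n) + 8 = O(log n).

Answer: O(log n)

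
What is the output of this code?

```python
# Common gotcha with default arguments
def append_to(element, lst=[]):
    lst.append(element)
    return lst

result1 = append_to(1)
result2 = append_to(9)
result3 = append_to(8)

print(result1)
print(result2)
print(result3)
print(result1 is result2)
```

Key concept: mutable default argument gotcha.
Step by step:
`result1 = append_to(1)` → result1 = [1]
`result2 = append_to(9)` → result1 = [1, 9] (same object as result2); result2 = [1, 9] (same object as result1)
`result3 = append_to(8)` → result1 = [1, 9, 8] (same object as result2, result3); result2 = [1, 9, 8] (same object as result1, result3); result3 = [1, 9, 8] (same object as result1, result2)
`print(result1)` → prints [1, 9, 8]
`print(result2)` → prints [1, 9, 8]
`print(result3)` → prints [1, 9, 8]
`print(result1 is result2)` → prints True

Answer:
[1, 9, 8]
[1, 9, 8]
[1, 9, 8]
True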